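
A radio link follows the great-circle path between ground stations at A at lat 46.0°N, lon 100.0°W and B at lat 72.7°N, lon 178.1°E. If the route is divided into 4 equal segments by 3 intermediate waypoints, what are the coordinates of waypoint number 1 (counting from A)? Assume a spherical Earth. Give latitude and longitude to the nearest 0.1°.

≈ lat 55.8°N, lon 108.3°W

Convert each endpoint to a unit vector on the sphere (x = cos φ cos λ, y = cos φ sin λ, z = sin φ).
The central angle between the endpoints is δ = arccos(p₁·p₂) ≈ 0.773 rad (44.3°).
Interpolate at f = 1/4 with slerp weights a = sin((1−f)δ)/sin δ ≈ 0.785, b = sin(fδ)/sin δ ≈ 0.275.
p = a·p₁ + b·p₂ ≈ (-0.176, -0.534, 0.827); φ = arcsin(p_z) ≈ 55.78°, λ = atan2(p_y, p_x) ≈ -108.28°.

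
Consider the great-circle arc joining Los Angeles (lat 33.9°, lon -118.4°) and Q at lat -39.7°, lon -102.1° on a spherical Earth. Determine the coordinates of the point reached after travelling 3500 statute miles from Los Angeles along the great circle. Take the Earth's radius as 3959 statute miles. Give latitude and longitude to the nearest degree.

≈ lat -16°, lon -108°

Convert each endpoint to a unit vector on the sphere (x = cos φ cos λ, y = cos φ sin λ, z = sin φ).
The central angle between the endpoints is δ = arccos(p₁·p₂) ≈ 1.311 rad (75.1°). The total great-circle distance is δ·R ≈ 1.311 × 3959 ≈ 5191 mi, so the target fraction is f = 3500/5191 ≈ 0.674.
Interpolate at f ≈ 0.674 with slerp weights a = sin((1−f)δ)/sin δ ≈ 0.429, b = sin(fδ)/sin δ ≈ 0.800.
p = a·p₁ + b·p₂ ≈ (-0.298, -0.915, -0.272); φ = arcsin(p_z) ≈ -15.78°, λ = atan2(p_y, p_x) ≈ -108.06°.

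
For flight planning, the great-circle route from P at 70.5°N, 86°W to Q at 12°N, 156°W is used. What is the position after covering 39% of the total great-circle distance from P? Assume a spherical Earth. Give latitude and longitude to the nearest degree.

≈ 52°N, 134°W

Convert each endpoint to a unit vector on the sphere (x = cos φ cos λ, y = cos φ sin λ, z = sin φ).
The central angle between the endpoints is δ = arccos(p₁·p₂) ≈ 1.258 rad (72.1°).
Interpolate at f = 0.39 with slerp weights a = sin((1−f)δ)/sin δ ≈ 0.730, b = sin(fδ)/sin δ ≈ 0.495.
p = a·p₁ + b·p₂ ≈ (-0.426, -0.440, 0.791); φ = arcsin(p_z) ≈ 52.26°, λ = atan2(p_y, p_x) ≈ -134.04°.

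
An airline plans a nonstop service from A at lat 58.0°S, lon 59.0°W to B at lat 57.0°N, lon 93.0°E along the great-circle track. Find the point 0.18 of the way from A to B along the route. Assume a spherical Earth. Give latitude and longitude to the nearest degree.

≈ lat 44°S, lon 16°W

Convert each endpoint to a unit vector on the sphere (x = cos φ cos λ, y = cos φ sin λ, z = sin φ).
The central angle between the endpoints is δ = arccos(p₁·p₂) ≈ 2.880 rad (165.0°).
Interpolate at f = 0.18 with slerp weights a = sin((1−f)δ)/sin δ ≈ 2.722, b = sin(fδ)/sin δ ≈ 1.918.
p = a·p₁ + b·p₂ ≈ (0.688, -0.193, -0.699); φ = arcsin(p_z) ≈ -44.38°, λ = atan2(p_y, p_x) ≈ -15.66°.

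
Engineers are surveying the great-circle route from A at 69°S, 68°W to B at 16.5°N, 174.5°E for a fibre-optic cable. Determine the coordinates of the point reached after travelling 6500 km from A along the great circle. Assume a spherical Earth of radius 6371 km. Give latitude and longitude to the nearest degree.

≈ 36°S, 164°W

Write both endpoints as unit vectors p₁, p₂ with components (cos φ cos λ, cos φ sin λ, sin φ).
The central angle between the endpoints is δ = arccos(p₁·p₂) ≈ 2.008 rad (115.1°). The total great-circle distance is δ·R ≈ 2.008 × 6371 ≈ 12796 km, so the target fraction is f = 6500/12796 ≈ 0.508.
Interpolate at f ≈ 0.508 with slerp weights a = sin((1−f)δ)/sin δ ≈ 0.922, b = sin(fδ)/sin δ ≈ 0.941.
p = a·p₁ + b·p₂ ≈ (-0.774, -0.220, -0.593); φ = arcsin(p_z) ≈ -36.40°, λ = atan2(p_y, p_x) ≈ -164.15°.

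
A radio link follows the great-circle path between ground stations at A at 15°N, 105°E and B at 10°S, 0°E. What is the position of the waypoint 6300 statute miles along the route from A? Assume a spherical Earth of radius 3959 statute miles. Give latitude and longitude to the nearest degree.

Write both endpoints as unit vectors p₁, p₂ with components (cos φ cos λ, cos φ sin λ, sin φ).
The central angle between the endpoints is δ = arccos(p₁·p₂) ≈ 1.866 rad (106.9°). The total great-circle distance is δ·R ≈ 1.866 × 3959 ≈ 7388 mi, so the target fraction is f = 6300/7388 ≈ 0.853.
Interpolate at f ≈ 0.853 with slerp weights a = sin((1−f)δ)/sin δ ≈ 0.284, b = sin(fδ)/sin δ ≈ 1.045.
p = a·p₁ + b·p₂ ≈ (0.958, 0.265, -0.108); φ = arcsin(p_z) ≈ -6.20°, λ = atan2(p_y, p_x) ≈ 15.44°.

≈ 6°S, 15°E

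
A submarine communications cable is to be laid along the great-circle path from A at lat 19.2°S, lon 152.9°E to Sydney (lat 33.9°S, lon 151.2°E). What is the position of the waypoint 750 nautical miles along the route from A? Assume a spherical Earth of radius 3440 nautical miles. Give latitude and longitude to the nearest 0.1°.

≈ lat 31.6°S, lon 151.5°E

Write both endpoints as unit vectors p₁, p₂ with components (cos φ cos λ, cos φ sin λ, sin φ).
The central angle between the endpoints is δ = arccos(p₁·p₂) ≈ 0.258 rad (14.8°). The total great-circle distance is δ·R ≈ 0.258 × 3440 ≈ 887 nmi, so the target fraction is f = 750/887 ≈ 0.845.
Interpolate at f ≈ 0.845 with slerp weights a = sin((1−f)δ)/sin δ ≈ 0.156, b = sin(fδ)/sin δ ≈ 0.848.
p = a·p₁ + b·p₂ ≈ (-0.748, 0.406, -0.524); φ = arcsin(p_z) ≈ -31.63°, λ = atan2(p_y, p_x) ≈ 151.49°.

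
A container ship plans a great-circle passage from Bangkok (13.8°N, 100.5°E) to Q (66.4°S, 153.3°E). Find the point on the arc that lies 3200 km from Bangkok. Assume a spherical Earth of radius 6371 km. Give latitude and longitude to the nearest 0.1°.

≈ (13.5°S, 109.6°E)

The haversine formula gives a central angle δ ≈ 1.554 rad (89.1°) between the endpoints. The total great-circle distance is δ·R ≈ 1.554 × 6371 ≈ 9903 km, so the target fraction is f = 3200/9903 ≈ 0.323.
Interpolate at f ≈ 0.323 with slerp weights a = sin((1−f)δ)/sin δ ≈ 0.869, b = sin(fδ)/sin δ ≈ 0.481.
p = a·p₁ + b·p₂ ≈ (-0.326, 0.916, -0.234); φ = arcsin(p_z) ≈ -13.53°, λ = atan2(p_y, p_x) ≈ 109.59°.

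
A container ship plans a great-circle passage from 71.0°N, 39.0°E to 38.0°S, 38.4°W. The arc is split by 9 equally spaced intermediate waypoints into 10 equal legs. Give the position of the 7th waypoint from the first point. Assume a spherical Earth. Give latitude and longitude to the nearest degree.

≈ 3°S, 26°W

The haversine formula gives a central angle δ ≈ 2.125 rad (121.7°) between the endpoints.
Interpolate at f = 7/10 with slerp weights a = sin((1−f)δ)/sin δ ≈ 0.700, b = sin(fδ)/sin δ ≈ 1.172.
p = a·p₁ + b·p₂ ≈ (0.901, -0.430, -0.060); φ = arcsin(p_z) ≈ -3.42°, λ = atan2(p_y, p_x) ≈ -25.53°.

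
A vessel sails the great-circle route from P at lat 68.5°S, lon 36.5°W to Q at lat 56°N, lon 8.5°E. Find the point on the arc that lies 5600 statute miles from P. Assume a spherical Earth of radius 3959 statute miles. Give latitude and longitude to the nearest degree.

The haversine formula gives a central angle δ ≈ 2.248 rad (128.8°) between the endpoints. The total great-circle distance is δ·R ≈ 2.248 × 3959 ≈ 8899 mi, so the target fraction is f = 5600/8899 ≈ 0.629.
Interpolate at f ≈ 0.629 with slerp weights a = sin((1−f)δ)/sin δ ≈ 0.950, b = sin(fδ)/sin δ ≈ 1.267.
p = a·p₁ + b·p₂ ≈ (0.981, -0.102, 0.167); φ = arcsin(p_z) ≈ 9.62°, λ = atan2(p_y, p_x) ≈ -5.95°.

≈ lat 10°N, lon 6°W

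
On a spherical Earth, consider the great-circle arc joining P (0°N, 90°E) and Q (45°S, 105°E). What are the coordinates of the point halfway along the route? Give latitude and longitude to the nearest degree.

Convert each endpoint to a unit vector on the sphere (x = cos φ cos λ, y = cos φ sin λ, z = sin φ).
The central angle between the endpoints is δ = arccos(p₁·p₂) ≈ 0.819 rad (46.9°).
Interpolate at f = 1/2 with slerp weights a = sin((1−f)δ)/sin δ ≈ 0.545, b = sin(fδ)/sin δ ≈ 0.545.
p = a·p₁ + b·p₂ ≈ (-0.100, 0.917, -0.385); φ = arcsin(p_z) ≈ -22.67°, λ = atan2(p_y, p_x) ≈ 96.21°.

≈ (23°S, 96°E)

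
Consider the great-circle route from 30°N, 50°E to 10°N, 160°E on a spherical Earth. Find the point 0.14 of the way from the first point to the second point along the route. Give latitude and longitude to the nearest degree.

≈ 34°N, 66°E

Write both endpoints as unit vectors p₁, p₂ with components (cos φ cos λ, cos φ sin λ, sin φ).
The central angle between the endpoints is δ = arccos(p₁·p₂) ≈ 1.777 rad (101.8°).
Interpolate at f = 0.14 with slerp weights a = sin((1−f)δ)/sin δ ≈ 1.021, b = sin(fδ)/sin δ ≈ 0.252.
p = a·p₁ + b·p₂ ≈ (0.335, 0.762, 0.554); φ = arcsin(p_z) ≈ 33.65°, λ = atan2(p_y, p_x) ≈ 66.24°.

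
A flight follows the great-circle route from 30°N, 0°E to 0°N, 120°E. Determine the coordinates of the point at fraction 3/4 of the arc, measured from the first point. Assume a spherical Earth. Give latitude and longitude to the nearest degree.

≈ 16°N, 95°E

The haversine formula gives a central angle δ ≈ 2.019 rad (115.7°) between the endpoints.
Interpolate at f = 3/4 with slerp weights a = sin((1−f)δ)/sin δ ≈ 0.536, b = sin(fδ)/sin δ ≈ 1.108.
p = a·p₁ + b·p₂ ≈ (-0.089, 0.959, 0.268); φ = arcsin(p_z) ≈ 15.56°, λ = atan2(p_y, p_x) ≈ 95.32°.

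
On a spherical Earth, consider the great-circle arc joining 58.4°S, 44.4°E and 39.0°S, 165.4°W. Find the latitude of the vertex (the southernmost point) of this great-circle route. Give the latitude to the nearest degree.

The great circle lies in the plane with unit normal n̂ = (p₁ × p₂)/|p₁ × p₂|.
Here n̂_z ≈ +0.206; the vertex latitude is φ_max = arccos|n̂_z| ≈ 78.1°.

≈ 78°S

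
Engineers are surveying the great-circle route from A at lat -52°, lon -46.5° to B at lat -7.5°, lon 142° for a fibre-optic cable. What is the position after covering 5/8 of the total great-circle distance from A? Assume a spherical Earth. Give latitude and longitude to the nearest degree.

≈ lat -52°, lon 149°

The haversine formula gives a central angle δ ≈ 2.095 rad (120.1°) between the endpoints.
Interpolate at f = 5/8 with slerp weights a = sin((1−f)δ)/sin δ ≈ 0.817, b = sin(fδ)/sin δ ≈ 1.116.
p = a·p₁ + b·p₂ ≈ (-0.526, 0.316, -0.790); φ = arcsin(p_z) ≈ -52.16°, λ = atan2(p_y, p_x) ≈ 148.96°.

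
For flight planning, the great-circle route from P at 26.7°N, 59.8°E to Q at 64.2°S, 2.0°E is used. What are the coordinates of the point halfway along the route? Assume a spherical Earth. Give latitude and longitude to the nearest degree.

≈ 21°S, 42°E

Convert each endpoint to a unit vector on the sphere (x = cos φ cos λ, y = cos φ sin λ, z = sin φ).
The central angle between the endpoints is δ = arccos(p₁·p₂) ≈ 1.769 rad (101.4°).
Interpolate at f = 1/2 with slerp weights a = sin((1−f)δ)/sin δ ≈ 0.789, b = sin(fδ)/sin δ ≈ 0.789.
p = a·p₁ + b·p₂ ≈ (0.698, 0.621, -0.356); φ = arcsin(p_z) ≈ -20.85°, λ = atan2(p_y, p_x) ≈ 41.68°.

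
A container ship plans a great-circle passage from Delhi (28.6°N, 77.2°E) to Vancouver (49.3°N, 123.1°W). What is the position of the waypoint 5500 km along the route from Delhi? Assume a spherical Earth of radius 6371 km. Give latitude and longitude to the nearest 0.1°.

The haversine formula gives a central angle δ ≈ 1.746 rad (100.0°) between the endpoints. The total great-circle distance is δ·R ≈ 1.746 × 6371 ≈ 11122 km, so the target fraction is f = 5500/11122 ≈ 0.495.
Interpolate at f ≈ 0.495 with slerp weights a = sin((1−f)δ)/sin δ ≈ 0.784, b = sin(fδ)/sin δ ≈ 0.772.
p = a·p₁ + b·p₂ ≈ (-0.122, 0.250, 0.961); φ = arcsin(p_z) ≈ 73.85°, λ = atan2(p_y, p_x) ≈ 116.08°.

≈ 73.8°N, 116.1°E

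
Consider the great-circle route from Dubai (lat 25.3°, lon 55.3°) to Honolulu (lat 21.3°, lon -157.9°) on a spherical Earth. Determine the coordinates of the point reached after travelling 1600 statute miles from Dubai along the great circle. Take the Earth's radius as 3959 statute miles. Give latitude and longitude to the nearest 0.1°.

≈ lat 42.4°, lon 74.3°

Convert each endpoint to a unit vector on the sphere (x = cos φ cos λ, y = cos φ sin λ, z = sin φ).
The central angle between the endpoints is δ = arccos(p₁·p₂) ≈ 2.153 rad (123.3°). The total great-circle distance is δ·R ≈ 2.153 × 3959 ≈ 8522 mi, so the target fraction is f = 1600/8522 ≈ 0.188.
Interpolate at f ≈ 0.188 with slerp weights a = sin((1−f)δ)/sin δ ≈ 1.178, b = sin(fδ)/sin δ ≈ 0.471.
p = a·p₁ + b·p₂ ≈ (0.200, 0.711, 0.674); φ = arcsin(p_z) ≈ 42.41°, λ = atan2(p_y, p_x) ≈ 74.28°.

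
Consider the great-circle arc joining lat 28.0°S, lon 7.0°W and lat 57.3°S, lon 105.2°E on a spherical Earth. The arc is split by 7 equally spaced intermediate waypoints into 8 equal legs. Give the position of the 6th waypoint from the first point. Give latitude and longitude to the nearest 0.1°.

Convert each endpoint to a unit vector on the sphere (x = cos φ cos λ, y = cos φ sin λ, z = sin φ).
The central angle between the endpoints is δ = arccos(p₁·p₂) ≈ 1.354 rad (77.6°).
Interpolate at f = 6/8 with slerp weights a = sin((1−f)δ)/sin δ ≈ 0.340, b = sin(fδ)/sin δ ≈ 0.870.
p = a·p₁ + b·p₂ ≈ (0.175, 0.417, -0.892); φ = arcsin(p_z) ≈ -63.11°, λ = atan2(p_y, p_x) ≈ 67.26°.

≈ lat 63.1°S, lon 67.3°E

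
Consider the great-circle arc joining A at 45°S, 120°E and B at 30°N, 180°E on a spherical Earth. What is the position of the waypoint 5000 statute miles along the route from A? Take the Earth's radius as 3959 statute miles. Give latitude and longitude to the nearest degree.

Write both endpoints as unit vectors p₁, p₂ with components (cos φ cos λ, cos φ sin λ, sin φ).
The central angle between the endpoints is δ = arccos(p₁·p₂) ≈ 1.618 rad (92.7°). The total great-circle distance is δ·R ≈ 1.618 × 3959 ≈ 6406 mi, so the target fraction is f = 5000/6406 ≈ 0.780.
Interpolate at f ≈ 0.780 with slerp weights a = sin((1−f)δ)/sin δ ≈ 0.348, b = sin(fδ)/sin δ ≈ 0.954.
p = a·p₁ + b·p₂ ≈ (-0.949, 0.213, 0.231); φ = arcsin(p_z) ≈ 13.34°, λ = atan2(p_y, p_x) ≈ 167.34°.

≈ 13°N, 167°E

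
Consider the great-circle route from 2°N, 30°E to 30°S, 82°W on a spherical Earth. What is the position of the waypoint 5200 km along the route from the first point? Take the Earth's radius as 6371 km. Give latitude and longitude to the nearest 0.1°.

≈ 20.8°S, 11.7°W

The haversine formula gives a central angle δ ≈ 1.919 rad (110.0°) between the endpoints. The total great-circle distance is δ·R ≈ 1.919 × 6371 ≈ 12229 km, so the target fraction is f = 5200/12229 ≈ 0.425.
Interpolate at f ≈ 0.425 with slerp weights a = sin((1−f)δ)/sin δ ≈ 0.950, b = sin(fδ)/sin δ ≈ 0.775.
p = a·p₁ + b·p₂ ≈ (0.916, -0.190, -0.354); φ = arcsin(p_z) ≈ -20.76°, λ = atan2(p_y, p_x) ≈ -11.73°.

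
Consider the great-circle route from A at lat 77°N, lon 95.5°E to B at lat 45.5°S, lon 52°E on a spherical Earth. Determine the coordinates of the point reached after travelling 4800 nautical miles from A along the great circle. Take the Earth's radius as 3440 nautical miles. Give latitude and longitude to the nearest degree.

≈ lat 0°N, lon 60°E

Convert each endpoint to a unit vector on the sphere (x = cos φ cos λ, y = cos φ sin λ, z = sin φ).
The central angle between the endpoints is δ = arccos(p₁·p₂) ≈ 2.190 rad (125.5°). The total great-circle distance is δ·R ≈ 2.190 × 3440 ≈ 7535 nmi, so the target fraction is f = 4800/7535 ≈ 0.637.
Interpolate at f ≈ 0.637 with slerp weights a = sin((1−f)δ)/sin δ ≈ 0.877, b = sin(fδ)/sin δ ≈ 1.209.
p = a·p₁ + b·p₂ ≈ (0.503, 0.864, -0.008); φ = arcsin(p_z) ≈ -0.48°, λ = atan2(p_y, p_x) ≈ 59.80°.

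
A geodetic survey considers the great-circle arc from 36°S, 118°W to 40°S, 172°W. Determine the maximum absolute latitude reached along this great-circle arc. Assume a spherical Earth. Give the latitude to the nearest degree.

The great circle lies in the plane with unit normal n̂ = (p₁ × p₂)/|p₁ × p₂|.
Here n̂_z ≈ -0.748; the vertex latitude is φ_max = arccos|n̂_z| ≈ 41.6°.
Check via Clairaut: cos φ_max = |cos φ₁| · sin C = cos(36.0°)·sin(112.4°) ≈ 0.748, again giving ≈ 41.6°.

≈ 42°S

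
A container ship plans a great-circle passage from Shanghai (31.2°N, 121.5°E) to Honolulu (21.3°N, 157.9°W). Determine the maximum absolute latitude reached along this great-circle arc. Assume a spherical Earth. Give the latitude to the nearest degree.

The great circle lies in the plane with unit normal n̂ = (p₁ × p₂)/|p₁ × p₂|.
Here n̂_z ≈ +0.829; the vertex latitude is φ_max = arccos|n̂_z| ≈ 34.0°.
Check via Clairaut: cos φ_max = |cos φ₁| · sin C = cos(31.2°)·sin(75.8°) ≈ 0.829, again giving ≈ 34.0°.

≈ 34°N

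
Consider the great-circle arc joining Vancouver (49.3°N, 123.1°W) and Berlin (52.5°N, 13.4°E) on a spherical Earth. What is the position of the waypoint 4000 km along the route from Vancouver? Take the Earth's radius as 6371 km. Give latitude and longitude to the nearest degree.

≈ 73°N, 59°W

The haversine formula gives a central angle δ ≈ 1.252 rad (71.7°) between the endpoints. The total great-circle distance is δ·R ≈ 1.252 × 6371 ≈ 7976 km, so the target fraction is f = 4000/7976 ≈ 0.502.
Interpolate at f ≈ 0.502 with slerp weights a = sin((1−f)δ)/sin δ ≈ 0.615, b = sin(fδ)/sin δ ≈ 0.619.
p = a·p₁ + b·p₂ ≈ (0.147, -0.249, 0.957); φ = arcsin(p_z) ≈ 73.19°, λ = atan2(p_y, p_x) ≈ -59.40°.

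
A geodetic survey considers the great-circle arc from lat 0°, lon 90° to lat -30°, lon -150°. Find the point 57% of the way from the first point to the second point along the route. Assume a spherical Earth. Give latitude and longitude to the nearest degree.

From cos δ = sin φ₁ sin φ₂ + cos φ₁ cos φ₂ cos Δλ, the central angle is δ ≈ 2.019 rad (115.7°).
Interpolate at f = 0.57 with slerp weights a = sin((1−f)δ)/sin δ ≈ 0.847, b = sin(fδ)/sin δ ≈ 1.013.
p = a·p₁ + b·p₂ ≈ (-0.760, 0.408, -0.506); φ = arcsin(p_z) ≈ -30.43°, λ = atan2(p_y, p_x) ≈ 151.77°.

≈ lat -30°, lon 152°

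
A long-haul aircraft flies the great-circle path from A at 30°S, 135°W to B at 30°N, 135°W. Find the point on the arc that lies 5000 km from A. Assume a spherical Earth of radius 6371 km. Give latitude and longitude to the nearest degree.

≈ 15°N, 135°W

Write both endpoints as unit vectors p₁, p₂ with components (cos φ cos λ, cos φ sin λ, sin φ).
The central angle between the endpoints is δ = arccos(p₁·p₂) ≈ 1.047 rad (60.0°). The total great-circle distance is δ·R ≈ 1.047 × 6371 ≈ 6672 km, so the target fraction is f = 5000/6672 ≈ 0.749.
Interpolate at f ≈ 0.749 with slerp weights a = sin((1−f)δ)/sin δ ≈ 0.300, b = sin(fδ)/sin δ ≈ 0.816.
p = a·p₁ + b·p₂ ≈ (-0.683, -0.683, 0.258); φ = arcsin(p_z) ≈ 14.97°, λ = atan2(p_y, p_x) ≈ -135.00°.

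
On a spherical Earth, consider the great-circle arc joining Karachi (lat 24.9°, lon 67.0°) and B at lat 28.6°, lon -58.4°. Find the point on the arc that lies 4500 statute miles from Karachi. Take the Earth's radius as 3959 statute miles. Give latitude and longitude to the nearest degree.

≈ lat 47°, lon -12°

The haversine formula gives a central angle δ ≈ 1.834 rad (105.1°) between the endpoints. The total great-circle distance is δ·R ≈ 1.834 × 3959 ≈ 7259 mi, so the target fraction is f = 4500/7259 ≈ 0.620.
Interpolate at f ≈ 0.620 with slerp weights a = sin((1−f)δ)/sin δ ≈ 0.665, b = sin(fδ)/sin δ ≈ 0.939.
p = a·p₁ + b·p₂ ≈ (0.668, -0.148, 0.730); φ = arcsin(p_z) ≈ 46.85°, λ = atan2(p_y, p_x) ≈ -12.46°.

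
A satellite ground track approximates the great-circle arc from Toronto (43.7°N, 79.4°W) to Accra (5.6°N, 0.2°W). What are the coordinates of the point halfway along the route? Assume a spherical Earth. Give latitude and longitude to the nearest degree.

≈ 31°N, 32°W

The haversine formula gives a central angle δ ≈ 1.367 rad (78.3°) between the endpoints.
Interpolate at f = 1/2 with slerp weights a = sin((1−f)δ)/sin δ ≈ 0.645, b = sin(fδ)/sin δ ≈ 0.645.
p = a·p₁ + b·p₂ ≈ (0.728, -0.461, 0.508); φ = arcsin(p_z) ≈ 30.56°, λ = atan2(p_y, p_x) ≈ -32.33°.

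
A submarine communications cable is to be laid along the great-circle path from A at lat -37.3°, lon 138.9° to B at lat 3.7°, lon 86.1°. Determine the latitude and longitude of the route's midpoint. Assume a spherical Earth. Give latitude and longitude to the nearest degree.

≈ lat -19°, lon 109°

Convert each endpoint to a unit vector on the sphere (x = cos φ cos λ, y = cos φ sin λ, z = sin φ).
The central angle between the endpoints is δ = arccos(p₁·p₂) ≈ 1.114 rad (63.8°).
Interpolate at f = 1/2 with slerp weights a = sin((1−f)δ)/sin δ ≈ 0.589, b = sin(fδ)/sin δ ≈ 0.589.
p = a·p₁ + b·p₂ ≈ (-0.313, 0.895, -0.319); φ = arcsin(p_z) ≈ -18.60°, λ = atan2(p_y, p_x) ≈ 109.29°.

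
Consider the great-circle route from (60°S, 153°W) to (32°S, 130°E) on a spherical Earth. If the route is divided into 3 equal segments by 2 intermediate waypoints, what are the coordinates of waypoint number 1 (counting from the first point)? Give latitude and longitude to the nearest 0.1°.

≈ (57.1°S, 171.0°E)

Convert each endpoint to a unit vector on the sphere (x = cos φ cos λ, y = cos φ sin λ, z = sin φ).
The central angle between the endpoints is δ = arccos(p₁·p₂) ≈ 0.983 rad (56.3°).
Interpolate at f = 1/3 with slerp weights a = sin((1−f)δ)/sin δ ≈ 0.732, b = sin(fδ)/sin δ ≈ 0.387.
p = a·p₁ + b·p₂ ≈ (-0.537, 0.085, -0.839); φ = arcsin(p_z) ≈ -57.06°, λ = atan2(p_y, p_x) ≈ 171.01°.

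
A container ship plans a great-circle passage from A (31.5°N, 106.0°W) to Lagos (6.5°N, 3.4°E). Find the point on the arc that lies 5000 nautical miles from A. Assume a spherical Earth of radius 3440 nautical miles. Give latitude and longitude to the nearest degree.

≈ (17°N, 13°W)

From cos δ = sin φ₁ sin φ₂ + cos φ₁ cos φ₂ cos Δλ, the central angle is δ ≈ 1.795 rad (102.8°). The total great-circle distance is δ·R ≈ 1.795 × 3440 ≈ 6174 nmi, so the target fraction is f = 5000/6174 ≈ 0.810.
Interpolate at f ≈ 0.810 with slerp weights a = sin((1−f)δ)/sin δ ≈ 0.343, b = sin(fδ)/sin δ ≈ 1.019.
p = a·p₁ + b·p₂ ≈ (0.930, -0.221, 0.295); φ = arcsin(p_z) ≈ 17.14°, λ = atan2(p_y, p_x) ≈ -13.40°.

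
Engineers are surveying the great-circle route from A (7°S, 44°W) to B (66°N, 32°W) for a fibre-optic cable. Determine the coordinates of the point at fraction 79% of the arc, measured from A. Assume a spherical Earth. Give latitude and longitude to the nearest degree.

The haversine formula gives a central angle δ ≈ 1.283 rad (73.5°) between the endpoints.
Interpolate at f = 0.79 with slerp weights a = sin((1−f)δ)/sin δ ≈ 0.278, b = sin(fδ)/sin δ ≈ 0.885.
p = a·p₁ + b·p₂ ≈ (0.504, -0.382, 0.775); φ = arcsin(p_z) ≈ 50.79°, λ = atan2(p_y, p_x) ≈ -37.20°.

≈ (51°N, 37°W)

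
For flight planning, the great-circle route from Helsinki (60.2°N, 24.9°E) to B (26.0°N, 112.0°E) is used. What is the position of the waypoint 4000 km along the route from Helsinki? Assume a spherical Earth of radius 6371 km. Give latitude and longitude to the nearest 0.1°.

The haversine formula gives a central angle δ ≈ 1.156 rad (66.2°) between the endpoints. The total great-circle distance is δ·R ≈ 1.156 × 6371 ≈ 7365 km, so the target fraction is f = 4000/7365 ≈ 0.543.
Interpolate at f ≈ 0.543 with slerp weights a = sin((1−f)δ)/sin δ ≈ 0.551, b = sin(fδ)/sin δ ≈ 0.642.
p = a·p₁ + b·p₂ ≈ (0.032, 0.650, 0.759); φ = arcsin(p_z) ≈ 49.39°, λ = atan2(p_y, p_x) ≈ 87.17°.

≈ (49.4°N, 87.2°E)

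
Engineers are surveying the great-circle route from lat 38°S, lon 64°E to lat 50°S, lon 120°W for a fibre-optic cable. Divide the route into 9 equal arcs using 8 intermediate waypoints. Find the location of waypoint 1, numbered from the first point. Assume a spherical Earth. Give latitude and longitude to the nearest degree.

The haversine formula gives a central angle δ ≈ 1.604 rad (91.9°) between the endpoints.
Interpolate at f = 1/9 with slerp weights a = sin((1−f)δ)/sin δ ≈ 0.990, b = sin(fδ)/sin δ ≈ 0.177.
p = a·p₁ + b·p₂ ≈ (0.285, 0.602, -0.746); φ = arcsin(p_z) ≈ -48.20°, λ = atan2(p_y, p_x) ≈ 64.68°.

≈ lat 48°S, lon 65°E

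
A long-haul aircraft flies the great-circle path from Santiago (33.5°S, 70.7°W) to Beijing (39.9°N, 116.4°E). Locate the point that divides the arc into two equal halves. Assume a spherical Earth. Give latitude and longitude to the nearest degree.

≈ (37°N, 123°W)

The haversine formula gives a central angle δ ≈ 2.992 rad (171.4°) between the endpoints.
Interpolate at f = 1/2 with slerp weights a = sin((1−f)δ)/sin δ ≈ 6.700, b = sin(fδ)/sin δ ≈ 6.700.
p = a·p₁ + b·p₂ ≈ (-0.439, -0.669, 0.600); φ = arcsin(p_z) ≈ 36.85°, λ = atan2(p_y, p_x) ≈ -123.26°.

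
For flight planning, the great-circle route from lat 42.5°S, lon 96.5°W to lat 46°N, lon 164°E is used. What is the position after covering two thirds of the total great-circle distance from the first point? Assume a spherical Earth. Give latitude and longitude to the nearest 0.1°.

The haversine formula gives a central angle δ ≈ 2.178 rad (124.8°) between the endpoints.
Interpolate at f = 2/3 with slerp weights a = sin((1−f)δ)/sin δ ≈ 0.808, b = sin(fδ)/sin δ ≈ 1.209.
p = a·p₁ + b·p₂ ≈ (-0.875, -0.361, 0.324); φ = arcsin(p_z) ≈ 18.88°, λ = atan2(p_y, p_x) ≈ -157.60°.

≈ lat 18.9°N, lon 157.6°W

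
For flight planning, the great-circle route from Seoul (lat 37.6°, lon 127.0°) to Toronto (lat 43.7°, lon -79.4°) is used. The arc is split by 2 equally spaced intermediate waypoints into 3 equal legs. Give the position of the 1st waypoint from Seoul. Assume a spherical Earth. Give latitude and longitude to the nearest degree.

Write both endpoints as unit vectors p₁, p₂ with components (cos φ cos λ, cos φ sin λ, sin φ).
The central angle between the endpoints is δ = arccos(p₁·p₂) ≈ 1.662 rad (95.3°).
Interpolate at f = 1/3 with slerp weights a = sin((1−f)δ)/sin δ ≈ 0.899, b = sin(fδ)/sin δ ≈ 0.528.
p = a·p₁ + b·p₂ ≈ (-0.358, 0.193, 0.913); φ = arcsin(p_z) ≈ 65.98°, λ = atan2(p_y, p_x) ≈ 151.67°.

≈ lat 66°, lon 152°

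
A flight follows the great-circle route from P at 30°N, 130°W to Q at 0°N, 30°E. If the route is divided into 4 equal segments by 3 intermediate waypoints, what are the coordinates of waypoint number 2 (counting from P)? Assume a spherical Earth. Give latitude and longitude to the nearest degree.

The haversine formula gives a central angle δ ≈ 2.521 rad (144.5°) between the endpoints.
Interpolate at f = 2/4 with slerp weights a = sin((1−f)δ)/sin δ ≈ 1.639, b = sin(fδ)/sin δ ≈ 1.639.
p = a·p₁ + b·p₂ ≈ (0.507, -0.268, 0.819); φ = arcsin(p_z) ≈ 55.02°, λ = atan2(p_y, p_x) ≈ -27.84°.

≈ 55°N, 28°W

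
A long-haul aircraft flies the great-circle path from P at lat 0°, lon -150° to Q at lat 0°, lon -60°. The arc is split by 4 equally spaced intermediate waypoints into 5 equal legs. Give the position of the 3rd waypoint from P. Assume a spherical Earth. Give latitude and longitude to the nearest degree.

≈ lat 0°, lon -96°

Convert each endpoint to a unit vector on the sphere (x = cos φ cos λ, y = cos φ sin λ, z = sin φ).
The central angle between the endpoints is δ = arccos(p₁·p₂) ≈ 1.571 rad (90.0°).
Interpolate at f = 3/5 with slerp weights a = sin((1−f)δ)/sin δ ≈ 0.588, b = sin(fδ)/sin δ ≈ 0.809.
p = a·p₁ + b·p₂ ≈ (-0.105, -0.995, 0.000); φ = arcsin(p_z) ≈ 0.00°, λ = atan2(p_y, p_x) ≈ -96.00°.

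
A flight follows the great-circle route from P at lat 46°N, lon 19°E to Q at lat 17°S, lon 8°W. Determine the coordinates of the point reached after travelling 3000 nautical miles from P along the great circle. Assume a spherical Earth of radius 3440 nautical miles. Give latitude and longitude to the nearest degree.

≈ lat 0°N, lon 2°W

Convert each endpoint to a unit vector on the sphere (x = cos φ cos λ, y = cos φ sin λ, z = sin φ).
The central angle between the endpoints is δ = arccos(p₁·p₂) ≈ 1.179 rad (67.6°). The total great-circle distance is δ·R ≈ 1.179 × 3440 ≈ 4057 nmi, so the target fraction is f = 3000/4057 ≈ 0.740.
Interpolate at f ≈ 0.740 with slerp weights a = sin((1−f)δ)/sin δ ≈ 0.327, b = sin(fδ)/sin δ ≈ 0.828.
p = a·p₁ + b·p₂ ≈ (0.999, -0.036, -0.007); φ = arcsin(p_z) ≈ -0.39°, λ = atan2(p_y, p_x) ≈ -2.08°.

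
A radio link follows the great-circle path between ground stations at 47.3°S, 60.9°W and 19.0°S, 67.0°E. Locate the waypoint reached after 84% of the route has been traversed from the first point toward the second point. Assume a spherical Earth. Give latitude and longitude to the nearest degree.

Convert each endpoint to a unit vector on the sphere (x = cos φ cos λ, y = cos φ sin λ, z = sin φ).
The central angle between the endpoints is δ = arccos(p₁·p₂) ≈ 1.726 rad (98.9°).
Interpolate at f = 0.84 with slerp weights a = sin((1−f)δ)/sin δ ≈ 0.276, b = sin(fδ)/sin δ ≈ 1.005.
p = a·p₁ + b·p₂ ≈ (0.462, 0.711, -0.530); φ = arcsin(p_z) ≈ -32.00°, λ = atan2(p_y, p_x) ≈ 56.97°.

≈ 32°S, 57°E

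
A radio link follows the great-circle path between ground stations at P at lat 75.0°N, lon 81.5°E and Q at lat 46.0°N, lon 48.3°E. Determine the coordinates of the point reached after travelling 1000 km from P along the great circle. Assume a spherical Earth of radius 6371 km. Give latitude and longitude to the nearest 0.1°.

≈ lat 67.8°N, lon 64.4°E

Write both endpoints as unit vectors p₁, p₂ with components (cos φ cos λ, cos φ sin λ, sin φ).
The central angle between the endpoints is δ = arccos(p₁·p₂) ≈ 0.564 rad (32.3°). The total great-circle distance is δ·R ≈ 0.564 × 6371 ≈ 3591 km, so the target fraction is f = 1000/3591 ≈ 0.278.
Interpolate at f ≈ 0.278 with slerp weights a = sin((1−f)δ)/sin δ ≈ 0.740, b = sin(fδ)/sin δ ≈ 0.293.
p = a·p₁ + b·p₂ ≈ (0.164, 0.341, 0.926); φ = arcsin(p_z) ≈ 67.76°, λ = atan2(p_y, p_x) ≈ 64.40°.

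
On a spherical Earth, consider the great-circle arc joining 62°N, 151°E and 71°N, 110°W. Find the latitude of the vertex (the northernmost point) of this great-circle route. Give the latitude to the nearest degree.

The great circle lies in the plane with unit normal n̂ = (p₁ × p₂)/|p₁ × p₂|.
Here n̂_z ≈ +0.258; the vertex latitude is φ_max = arccos|n̂_z| ≈ 75.0°.
Check via Clairaut: cos φ_max = |cos φ₁| · sin C = cos(62.0°)·sin(33.3°) ≈ 0.258, again giving ≈ 75.0°.

≈ 75°N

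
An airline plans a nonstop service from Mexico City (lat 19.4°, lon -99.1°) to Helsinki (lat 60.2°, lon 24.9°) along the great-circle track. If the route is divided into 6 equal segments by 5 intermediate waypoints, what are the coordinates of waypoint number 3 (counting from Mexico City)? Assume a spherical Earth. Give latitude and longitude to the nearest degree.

≈ lat 57°, lon -67°

From cos δ = sin φ₁ sin φ₂ + cos φ₁ cos φ₂ cos Δλ, the central angle is δ ≈ 1.545 rad (88.5°).
Interpolate at f = 3/6 with slerp weights a = sin((1−f)δ)/sin δ ≈ 0.698, b = sin(fδ)/sin δ ≈ 0.698.
p = a·p₁ + b·p₂ ≈ (0.211, -0.504, 0.838); φ = arcsin(p_z) ≈ 56.89°, λ = atan2(p_y, p_x) ≈ -67.33°.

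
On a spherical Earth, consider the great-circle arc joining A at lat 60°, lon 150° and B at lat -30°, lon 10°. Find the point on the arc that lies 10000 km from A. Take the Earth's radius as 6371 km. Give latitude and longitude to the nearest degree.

From cos δ = sin φ₁ sin φ₂ + cos φ₁ cos φ₂ cos Δλ, the central angle is δ ≈ 2.441 rad (139.9°). The total great-circle distance is δ·R ≈ 2.441 × 6371 ≈ 15554 km, so the target fraction is f = 10000/15554 ≈ 0.643.
Interpolate at f ≈ 0.643 with slerp weights a = sin((1−f)δ)/sin δ ≈ 1.188, b = sin(fδ)/sin δ ≈ 1.552.
p = a·p₁ + b·p₂ ≈ (0.809, 0.530, 0.253); φ = arcsin(p_z) ≈ 14.65°, λ = atan2(p_y, p_x) ≈ 33.24°.

≈ lat 15°, lon 33°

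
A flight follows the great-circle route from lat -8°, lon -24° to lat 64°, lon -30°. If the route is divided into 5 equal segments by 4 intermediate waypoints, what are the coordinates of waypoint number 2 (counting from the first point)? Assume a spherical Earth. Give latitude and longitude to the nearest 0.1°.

The haversine formula gives a central angle δ ≈ 1.259 rad (72.1°) between the endpoints.
Interpolate at f = 2/5 with slerp weights a = sin((1−f)δ)/sin δ ≈ 0.720, b = sin(fδ)/sin δ ≈ 0.507.
p = a·p₁ + b·p₂ ≈ (0.844, -0.401, 0.355); φ = arcsin(p_z) ≈ 20.82°, λ = atan2(p_y, p_x) ≈ -25.42°.

≈ lat 20.8°, lon -25.4°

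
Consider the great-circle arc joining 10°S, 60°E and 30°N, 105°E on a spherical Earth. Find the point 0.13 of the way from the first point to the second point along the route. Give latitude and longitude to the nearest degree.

≈ 5°S, 65°E

From cos δ = sin φ₁ sin φ₂ + cos φ₁ cos φ₂ cos Δλ, the central angle is δ ≈ 1.028 rad (58.9°).
Interpolate at f = 0.13 with slerp weights a = sin((1−f)δ)/sin δ ≈ 0.911, b = sin(fδ)/sin δ ≈ 0.156.
p = a·p₁ + b·p₂ ≈ (0.414, 0.907, -0.080); φ = arcsin(p_z) ≈ -4.61°, λ = atan2(p_y, p_x) ≈ 65.49°.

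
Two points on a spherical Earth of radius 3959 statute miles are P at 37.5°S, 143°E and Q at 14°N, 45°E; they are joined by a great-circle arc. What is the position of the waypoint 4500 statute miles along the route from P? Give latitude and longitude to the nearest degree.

≈ 10°S, 77°E

Convert each endpoint to a unit vector on the sphere (x = cos φ cos λ, y = cos φ sin λ, z = sin φ).
The central angle between the endpoints is δ = arccos(p₁·p₂) ≈ 1.828 rad (104.7°). The total great-circle distance is δ·R ≈ 1.828 × 3959 ≈ 7237 mi, so the target fraction is f = 4500/7237 ≈ 0.622.
Interpolate at f ≈ 0.622 with slerp weights a = sin((1−f)δ)/sin δ ≈ 0.659, b = sin(fδ)/sin δ ≈ 0.938.
p = a·p₁ + b·p₂ ≈ (0.226, 0.958, -0.174); φ = arcsin(p_z) ≈ -10.04°, λ = atan2(p_y, p_x) ≈ 76.74°.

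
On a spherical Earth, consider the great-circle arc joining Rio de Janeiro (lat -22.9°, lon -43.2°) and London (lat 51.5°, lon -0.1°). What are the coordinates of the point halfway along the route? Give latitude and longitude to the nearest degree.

Write both endpoints as unit vectors p₁, p₂ with components (cos φ cos λ, cos φ sin λ, sin φ).
The central angle between the endpoints is δ = arccos(p₁·p₂) ≈ 1.456 rad (83.4°).
Interpolate at f = 1/2 with slerp weights a = sin((1−f)δ)/sin δ ≈ 0.670, b = sin(fδ)/sin δ ≈ 0.670.
p = a·p₁ + b·p₂ ≈ (0.867, -0.423, 0.264); φ = arcsin(p_z) ≈ 15.28°, λ = atan2(p_y, p_x) ≈ -26.02°.

≈ lat 15°, lon -26°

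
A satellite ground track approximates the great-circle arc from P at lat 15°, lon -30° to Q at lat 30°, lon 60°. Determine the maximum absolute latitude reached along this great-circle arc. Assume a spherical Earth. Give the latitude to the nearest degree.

The great circle lies in the plane with unit normal n̂ = (p₁ × p₂)/|p₁ × p₂|.
Here n̂_z ≈ +0.844; the vertex latitude is φ_max = arccos|n̂_z| ≈ 32.5°.
Check via Clairaut: cos φ_max = |cos φ₁| · sin C = cos(15.0°)·sin(60.9°) ≈ 0.844, again giving ≈ 32.5°.

≈ 32°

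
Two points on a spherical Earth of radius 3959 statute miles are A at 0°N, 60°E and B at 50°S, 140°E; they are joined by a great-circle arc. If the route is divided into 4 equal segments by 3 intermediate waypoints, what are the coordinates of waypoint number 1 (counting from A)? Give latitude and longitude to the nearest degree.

≈ 16°S, 74°E

From cos δ = sin φ₁ sin φ₂ + cos φ₁ cos φ₂ cos Δλ, the central angle is δ ≈ 1.459 rad (83.6°).
Interpolate at f = 1/4 with slerp weights a = sin((1−f)δ)/sin δ ≈ 0.894, b = sin(fδ)/sin δ ≈ 0.359.
p = a·p₁ + b·p₂ ≈ (0.270, 0.923, -0.275); φ = arcsin(p_z) ≈ -15.96°, λ = atan2(p_y, p_x) ≈ 73.67°.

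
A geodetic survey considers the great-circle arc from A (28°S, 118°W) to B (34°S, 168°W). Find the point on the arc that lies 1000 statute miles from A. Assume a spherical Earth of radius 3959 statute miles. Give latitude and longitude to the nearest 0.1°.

≈ (32.2°S, 134.0°W)

Convert each endpoint to a unit vector on the sphere (x = cos φ cos λ, y = cos φ sin λ, z = sin φ).
The central angle between the endpoints is δ = arccos(p₁·p₂) ≈ 0.748 rad (42.9°). The total great-circle distance is δ·R ≈ 0.748 × 3959 ≈ 2961 mi, so the target fraction is f = 1000/2961 ≈ 0.338.
Interpolate at f ≈ 0.338 with slerp weights a = sin((1−f)δ)/sin δ ≈ 0.699, b = sin(fδ)/sin δ ≈ 0.367.
p = a·p₁ + b·p₂ ≈ (-0.588, -0.608, -0.534); φ = arcsin(p_z) ≈ -32.25°, λ = atan2(p_y, p_x) ≈ -134.02°.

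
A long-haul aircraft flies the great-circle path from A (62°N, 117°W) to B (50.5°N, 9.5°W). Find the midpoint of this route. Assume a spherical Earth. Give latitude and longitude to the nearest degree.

Convert each endpoint to a unit vector on the sphere (x = cos φ cos λ, y = cos φ sin λ, z = sin φ).
The central angle between the endpoints is δ = arccos(p₁·p₂) ≈ 0.938 rad (53.7°).
Interpolate at f = 1/2 with slerp weights a = sin((1−f)δ)/sin δ ≈ 0.561, b = sin(fδ)/sin δ ≈ 0.561.
p = a·p₁ + b·p₂ ≈ (0.232, -0.293, 0.927); φ = arcsin(p_z) ≈ 68.03°, λ = atan2(p_y, p_x) ≈ -51.64°.

≈ (68°N, 52°W)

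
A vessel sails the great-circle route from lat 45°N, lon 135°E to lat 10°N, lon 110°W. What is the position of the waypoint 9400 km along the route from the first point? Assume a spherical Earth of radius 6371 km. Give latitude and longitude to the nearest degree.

≈ lat 21°N, lon 121°W

The haversine formula gives a central angle δ ≈ 1.743 rad (99.9°) between the endpoints. The total great-circle distance is δ·R ≈ 1.743 × 6371 ≈ 11106 km, so the target fraction is f = 9400/11106 ≈ 0.846.
Interpolate at f ≈ 0.846 with slerp weights a = sin((1−f)δ)/sin δ ≈ 0.269, b = sin(fδ)/sin δ ≈ 1.010.
p = a·p₁ + b·p₂ ≈ (-0.475, -0.801, 0.365); φ = arcsin(p_z) ≈ 21.43°, λ = atan2(p_y, p_x) ≈ -120.65°.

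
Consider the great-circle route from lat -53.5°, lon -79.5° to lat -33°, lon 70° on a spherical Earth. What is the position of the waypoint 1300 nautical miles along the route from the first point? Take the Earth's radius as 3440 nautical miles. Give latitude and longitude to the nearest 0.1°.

The haversine formula gives a central angle δ ≈ 1.563 rad (89.5°) between the endpoints. The total great-circle distance is δ·R ≈ 1.563 × 3440 ≈ 5376 nmi, so the target fraction is f = 1300/5376 ≈ 0.242.
Interpolate at f ≈ 0.242 with slerp weights a = sin((1−f)δ)/sin δ ≈ 0.926, b = sin(fδ)/sin δ ≈ 0.369.
p = a·p₁ + b·p₂ ≈ (0.206, -0.251, -0.946); φ = arcsin(p_z) ≈ -71.04°, λ = atan2(p_y, p_x) ≈ -50.60°.

≈ lat -71.0°, lon -50.6°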